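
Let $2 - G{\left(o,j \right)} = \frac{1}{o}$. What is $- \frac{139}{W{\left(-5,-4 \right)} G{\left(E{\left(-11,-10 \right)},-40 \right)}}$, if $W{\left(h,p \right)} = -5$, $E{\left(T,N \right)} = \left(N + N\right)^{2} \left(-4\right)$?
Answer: $\frac{44480}{3201} \approx 13.896$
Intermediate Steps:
$E{\left(T,N \right)} = - 16 N^{2}$ ($E{\left(T,N \right)} = \left(2 N\right)^{2} \left(-4\right) = 4 N^{2} \left(-4\right) = - 16 N^{2}$)
$G{\left(o,j \right)} = 2 - \frac{1}{o}$
$- \frac{139}{W{\left(-5,-4 \right)} G{\left(E{\left(-11,-10 \right)},-40 \right)}} = - \frac{139}{\left(-5\right) \left(2 - \frac{1}{\left(-16\right) \left(-10\right)^{2}}\right)} = - \frac{139}{\left(-5\right) \left(2 - \frac{1}{\left(-16\right) 100}\right)} = - \frac{139}{\left(-5\right) \left(2 - \frac{1}{-1600}\right)} = - \frac{139}{\left(-5\right) \left(2 - - \frac{1}{1600}\right)} = - \frac{139}{\left(-5\right) \left(2 + \frac{1}{1600}\right)} = - \frac{139}{\left(-5\right) \frac{3201}{1600}} = - \frac{139}{- \frac{3201}{320}} = \left(-139\right) \left(- \frac{320}{3201}\right) = \frac{44480}{3201}$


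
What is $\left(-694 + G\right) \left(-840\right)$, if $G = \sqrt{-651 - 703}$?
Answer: $582960 - 840 i \sqrt{1354} \approx 5.8296 \cdot 10^{5} - 30909.0 i$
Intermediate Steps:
$G = i \sqrt{1354}$ ($G = \sqrt{-1354} = i \sqrt{1354} \approx 36.797 i$)
$\left(-694 + G\right) \left(-840\right) = \left(-694 + i \sqrt{1354}\right) \left(-840\right) = 582960 - 840 i \sqrt{1354}$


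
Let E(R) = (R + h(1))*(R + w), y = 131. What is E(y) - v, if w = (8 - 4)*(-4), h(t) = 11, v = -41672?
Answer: 58002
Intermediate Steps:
w = -16 (w = 4*(-4) = -16)
E(R) = (-16 + R)*(11 + R) (E(R) = (R + 11)*(R - 16) = (11 + R)*(-16 + R) = (-16 + R)*(11 + R))
E(y) - v = (-176 + 131² - 5*131) - 1*(-41672) = (-176 + 17161 - 655) + 41672 = 16330 + 41672 = 58002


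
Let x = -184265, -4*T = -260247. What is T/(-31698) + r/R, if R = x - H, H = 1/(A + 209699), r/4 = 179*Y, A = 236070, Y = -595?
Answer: 450339200937803/1735774550977752 ≈ 0.25945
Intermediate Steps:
r = -426020 (r = 4*(179*(-595)) = 4*(-106505) = -426020)
H = 1/445769 (H = 1/(236070 + 209699) = 1/445769 ≈ 2.2433e-6)
T = 260247/4 (T = -¼*(-260247) = 260247/4 ≈ 65062.)
R = -82139624786/445769 (R = -184265 - 1*1/445769 = -184265 - 1/445769 = -82139624786/445769 ≈ -1.8427e+5)
T/(-31698) + r/R = (260247/4)/(-31698) - 426020/(-82139624786/445769) = (260247/4)*(-1/31698) - 426020*(-445769/82139624786) = -86749/42264 + 94953254690/41069812393 = 450339200937803/1735774550977752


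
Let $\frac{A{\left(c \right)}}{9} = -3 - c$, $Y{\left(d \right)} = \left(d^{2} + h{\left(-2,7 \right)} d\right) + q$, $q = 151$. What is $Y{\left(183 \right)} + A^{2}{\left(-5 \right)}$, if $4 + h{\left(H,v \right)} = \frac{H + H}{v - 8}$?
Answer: $33964$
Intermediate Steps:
$h{\left(H,v \right)} = -4 + \frac{2 H}{-8 + v}$ ($h{\left(H,v \right)} = -4 + \frac{H + H}{v - 8} = -4 + \frac{2 H}{-8 + v}$)
$Y{\left(d \right)} = 151 + d^{2}$ ($Y{\left(d \right)} = \left(d^{2} + \frac{2 \left(16 - 2 - 14\right)}{-8 + 7} d\right) + 151 = \left(d^{2} + \frac{2 \left(16 - 2 - 14\right)}{-1} d\right) + 151 = \left(d^{2} + 2 \left(-1\right) 0 d\right) + 151 = \left(d^{2} + 0 d\right) + 151 = \left(d^{2} + 0\right) + 151 = d^{2} + 151 = 151 + d^{2}$)
$A{\left(c \right)} = -27 - 9 c$ ($A{\left(c \right)} = 9 \left(-3 - c\right) = -27 - 9 c$)
$Y{\left(183 \right)} + A^{2}{\left(-5 \right)} = \left(151 + 183^{2}\right) + \left(-27 - -45\right)^{2} = \left(151 + 33489\right) + \left(-27 + 45\right)^{2} = 33640 + 18^{2} = 33640 + 324 = 33964$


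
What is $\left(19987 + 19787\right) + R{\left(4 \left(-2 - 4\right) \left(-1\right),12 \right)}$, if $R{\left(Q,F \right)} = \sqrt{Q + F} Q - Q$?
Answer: $39894$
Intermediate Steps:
$R{\left(Q,F \right)} = - Q + Q \sqrt{F + Q}$ ($R{\left(Q,F \right)} = \sqrt{F + Q} Q - Q = Q \sqrt{F + Q} - Q = - Q + Q \sqrt{F + Q}$)
$\left(19987 + 19787\right) + R{\left(4 \left(-2 - 4\right) \left(-1\right),12 \right)} = \left(19987 + 19787\right) + 4 \left(-2 - 4\right) \left(-1\right) \left(-1 + \sqrt{12 + 4 \left(-2 - 4\right) \left(-1\right)}\right) = 39774 + 4 \left(-6\right) \left(-1\right) \left(-1 + \sqrt{12 + 4 \left(-6\right) \left(-1\right)}\right) = 39774 + \left(-24\right) \left(-1\right) \left(-1 + \sqrt{12 - -24}\right) = 39774 + 24 \left(-1 + \sqrt{12 + 24}\right) = 39774 + 24 \left(-1 + \sqrt{36}\right) = 39774 + 24 \left(-1 + 6\right) = 39774 + 24 \cdot 5 = 39774 + 120 = 39894$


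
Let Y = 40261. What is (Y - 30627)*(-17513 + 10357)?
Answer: -68940904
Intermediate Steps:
(Y - 30627)*(-17513 + 10357) = (40261 - 30627)*(-17513 + 10357) = 9634*(-7156) = -68940904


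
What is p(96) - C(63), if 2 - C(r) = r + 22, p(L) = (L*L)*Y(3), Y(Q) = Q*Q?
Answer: 83027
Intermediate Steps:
Y(Q) = Q²
p(L) = 9*L² (p(L) = (L*L)*3² = L²*9 = 9*L²)
C(r) = -20 - r (C(r) = 2 - (r + 22) = 2 - (22 + r) = 2 + (-22 - r) = -20 - r)
p(96) - C(63) = 9*96² - (-20 - 1*63) = 9*9216 - (-20 - 63) = 82944 - 1*(-83) = 82944 + 83 = 83027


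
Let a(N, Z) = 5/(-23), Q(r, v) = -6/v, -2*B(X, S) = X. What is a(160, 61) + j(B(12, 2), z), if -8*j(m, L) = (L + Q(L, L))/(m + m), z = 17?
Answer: -1651/37536 ≈ -0.043984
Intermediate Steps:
B(X, S) = -X/2
a(N, Z) = -5/23 (a(N, Z) = 5*(-1/23) = -5/23)
j(m, L) = -(L - 6/L)/(16*m) (j(m, L) = -(L - 6/L)/(8*(m + m)) = -(L - 6/L)/(8*(2*m)) = -(L - 6/L)*1/(2*m)/8 = -(L - 6/L)/(16*m))
a(160, 61) + j(B(12, 2), z) = -5/23 + (1/16)*(6 - 1*17**2)/(17*(-1/2*12)) = -5/23 + (1/16)*(1/17)*(6 - 1*289)/(-6) = -5/23 + (1/16)*(1/17)*(-1/6)*(6 - 289) = -5/23 + (1/16)*(1/17)*(-1/6)*(-283) = -5/23 + 283/1632 = -1651/37536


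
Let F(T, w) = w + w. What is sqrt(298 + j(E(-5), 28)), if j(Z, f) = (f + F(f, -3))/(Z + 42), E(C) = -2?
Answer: sqrt(29855)/10 ≈ 17.279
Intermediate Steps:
F(T, w) = 2*w
j(Z, f) = (-6 + f)/(42 + Z) (j(Z, f) = (f + 2*(-3))/(Z + 42) = (f - 6)/(42 + Z) = (-6 + f)/(42 + Z))
sqrt(298 + j(E(-5), 28)) = sqrt(298 + (-6 + 28)/(42 - 2)) = sqrt(298 + 22/40) = sqrt(298 + (1/40)*22) = sqrt(298 + 11/20) = sqrt(5971/20) = sqrt(29855)/10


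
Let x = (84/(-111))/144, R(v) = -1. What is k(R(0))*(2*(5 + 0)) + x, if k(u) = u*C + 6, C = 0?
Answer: 79913/1332 ≈ 59.995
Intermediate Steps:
k(u) = 6 (k(u) = u*0 + 6 = 0 + 6 = 6)
x = -7/1332 (x = (84*(-1/111))*(1/144) = -28/37*1/144 = -7/1332 ≈ -0.0052553)
k(R(0))*(2*(5 + 0)) + x = 6*(2*(5 + 0)) - 7/1332 = 6*(2*5) - 7/1332 = 6*10 - 7/1332 = 60 - 7/1332 = 79913/1332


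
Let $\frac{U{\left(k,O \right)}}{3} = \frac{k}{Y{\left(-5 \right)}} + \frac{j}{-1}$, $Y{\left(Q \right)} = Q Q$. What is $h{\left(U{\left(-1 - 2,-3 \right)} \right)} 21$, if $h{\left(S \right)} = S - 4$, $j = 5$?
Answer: $- \frac{10164}{25} \approx -406.56$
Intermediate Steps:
$Y{\left(Q \right)} = Q^{2}$
$U{\left(k,O \right)} = -15 + \frac{3 k}{25}$ ($U{\left(k,O \right)} = 3 \left(\frac{k}{\left(-5\right)^{2}} + \frac{5}{-1}\right) = 3 \left(\frac{k}{25} + 5 \left(-1\right)\right) = 3 \left(k \frac{1}{25} - 5\right) = 3 \left(\frac{k}{25} - 5\right) = 3 \left(-5 + \frac{k}{25}\right) = -15 + \frac{3 k}{25}$)
$h{\left(S \right)} = -4 + S$ ($h{\left(S \right)} = S - 4 = -4 + S$)
$h{\left(U{\left(-1 - 2,-3 \right)} \right)} 21 = \left(-4 - \left(15 - \frac{3 \left(-1 - 2\right)}{25}\right)\right) 21 = \left(-4 + \left(-15 + \frac{3}{25} \left(-3\right)\right)\right) 21 = \left(-4 - \frac{384}{25}\right) 21 = \left(- \frac{484}{25}\right) 21 = - \frac{10164}{25}$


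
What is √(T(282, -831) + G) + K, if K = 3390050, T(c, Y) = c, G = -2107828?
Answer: 3390050 + 29*I*√2506 ≈ 3.39e+6 + 1451.7*I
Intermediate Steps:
√(T(282, -831) + G) + K = √(282 - 2107828) + 3390050 = √(-2107546) + 3390050 = 29*I*√2506 + 3390050 = 3390050 + 29*I*√2506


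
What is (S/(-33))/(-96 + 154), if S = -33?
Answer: 1/58 ≈ 0.017241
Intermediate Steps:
(S/(-33))/(-96 + 154) = (-33/(-33))/(-96 + 154) = -33*(-1/33)/58 = 1*(1/58) = 1/58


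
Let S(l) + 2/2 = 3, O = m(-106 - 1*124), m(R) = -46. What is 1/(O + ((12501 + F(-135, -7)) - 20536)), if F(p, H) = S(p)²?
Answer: -1/8077 ≈ -0.00012381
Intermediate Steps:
O = -46
S(l) = 2 (S(l) = -1 + 3 = 2)
F(p, H) = 4 (F(p, H) = 2² = 4)
1/(O + ((12501 + F(-135, -7)) - 20536)) = 1/(-46 + ((12501 + 4) - 20536)) = 1/(-46 + (12505 - 20536)) = 1/(-46 - 8031) = 1/(-8077) = -1/8077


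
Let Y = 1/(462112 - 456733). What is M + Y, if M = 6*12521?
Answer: 404102755/5379 ≈ 75126.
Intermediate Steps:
M = 75126
Y = 1/5379 ≈ 0.00018591
M + Y = 75126 + 1/5379 = 404102755/5379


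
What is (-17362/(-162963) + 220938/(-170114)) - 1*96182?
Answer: -1333209067324175/13861143891 ≈ -96183.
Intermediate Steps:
(-17362/(-162963) + 220938/(-170114)) - 1*96182 = (-17362*(-1/162963) + 220938*(-1/170114)) - 96182 = (17362/162963 - 110469/85057) - 96182 = -16525600013/13861143891 - 96182 = -1333209067324175/13861143891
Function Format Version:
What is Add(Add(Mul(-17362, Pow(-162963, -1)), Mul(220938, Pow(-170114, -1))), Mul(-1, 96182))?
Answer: Rational(-1333209067324175, 13861143891) ≈ -96183.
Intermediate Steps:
Add(Add(Mul(-17362, Pow(-162963, -1)), Mul(220938, Pow(-170114, -1))), Mul(-1, 96182)) = Add(Add(Mul(-17362, Rational(-1, 162963)), Mul(220938, Rational(-1, 170114))), -96182) = Add(Add(Rational(17362, 162963), Rational(-110469, 85057)), -96182) = Add(Rational(-16525600013, 13861143891), -96182) = Rational(-1333209067324175, 13861143891)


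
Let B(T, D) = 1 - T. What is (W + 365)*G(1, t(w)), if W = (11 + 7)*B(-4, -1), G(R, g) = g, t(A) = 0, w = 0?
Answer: 0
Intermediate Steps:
W = 90 (W = (11 + 7)*(1 - 1*(-4)) = 18*(1 + 4) = 18*5 = 90)
(W + 365)*G(1, t(w)) = (90 + 365)*0 = 455*0 = 0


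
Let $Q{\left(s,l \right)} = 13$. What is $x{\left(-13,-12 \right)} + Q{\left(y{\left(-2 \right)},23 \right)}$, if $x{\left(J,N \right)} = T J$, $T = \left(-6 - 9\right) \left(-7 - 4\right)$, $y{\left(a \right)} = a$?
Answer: $-2132$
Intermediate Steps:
$T = 165$ ($T = \left(-15\right) \left(-11\right) = 165$)
$x{\left(J,N \right)} = 165 J$
$x{\left(-13,-12 \right)} + Q{\left(y{\left(-2 \right)},23 \right)} = 165 \left(-13\right) + 13 = -2145 + 13 = -2132$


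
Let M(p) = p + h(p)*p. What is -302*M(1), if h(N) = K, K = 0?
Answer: -302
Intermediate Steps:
h(N) = 0
M(p) = p (M(p) = p + 0*p = p + 0 = p)
-302*M(1) = -302*1 = -302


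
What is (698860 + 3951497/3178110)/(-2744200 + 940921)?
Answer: -2221057906097/5731019022690 ≈ -0.38755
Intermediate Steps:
(698860 + 3951497/3178110)/(-2744200 + 940921) = (698860 + 3951497*(1/3178110))/(-1803279) = (698860 + 3951497/3178110)*(-1/1803279) = (2221057906097/3178110)*(-1/1803279) = -2221057906097/5731019022690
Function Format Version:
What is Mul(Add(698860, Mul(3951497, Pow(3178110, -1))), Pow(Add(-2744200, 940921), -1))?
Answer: Rational(-2221057906097, 5731019022690) ≈ -0.38755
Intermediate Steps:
Mul(Add(698860, Mul(3951497, Pow(3178110, -1))), Pow(Add(-2744200, 940921), -1)) = Mul(Add(698860, Mul(3951497, Rational(1, 3178110))), Pow(-1803279, -1)) = Mul(Add(698860, Rational(3951497, 3178110)), Rational(-1, 1803279)) = Mul(Rational(2221057906097, 3178110), Rational(-1, 1803279)) = Rational(-2221057906097, 5731019022690)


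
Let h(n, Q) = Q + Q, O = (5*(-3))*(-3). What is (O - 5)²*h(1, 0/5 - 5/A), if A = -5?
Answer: 3200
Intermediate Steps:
O = 45 (O = -15*(-3) = 45)
h(n, Q) = 2*Q
(O - 5)²*h(1, 0/5 - 5/A) = (45 - 5)²*(2*(0/5 - 5/(-5))) = 40²*(2*(0*(⅕) - 5*(-⅕))) = 1600*(2*(0 + 1)) = 1600*(2*1) = 1600*2 = 3200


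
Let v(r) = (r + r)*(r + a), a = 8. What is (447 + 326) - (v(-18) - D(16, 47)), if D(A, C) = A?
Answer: 429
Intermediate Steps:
v(r) = 2*r*(8 + r) (v(r) = (r + r)*(r + 8) = (2*r)*(8 + r) = 2*r*(8 + r))
(447 + 326) - (v(-18) - D(16, 47)) = (447 + 326) - (2*(-18)*(8 - 18) - 1*16) = 773 - (2*(-18)*(-10) - 16) = 773 - (360 - 16) = 773 - 1*344 = 773 - 344 = 429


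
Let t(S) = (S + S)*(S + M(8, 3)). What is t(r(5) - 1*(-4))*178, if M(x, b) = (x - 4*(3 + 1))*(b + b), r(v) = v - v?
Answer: -62656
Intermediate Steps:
r(v) = 0
M(x, b) = 2*b*(-16 + x) (M(x, b) = (x - 4*4)*(2*b) = (x - 16)*(2*b) = (-16 + x)*(2*b) = 2*b*(-16 + x))
t(S) = 2*S*(-48 + S) (t(S) = (S + S)*(S + 2*3*(-16 + 8)) = (2*S)*(S + 2*3*(-8)) = (2*S)*(S - 48) = (2*S)*(-48 + S) = 2*S*(-48 + S))
t(r(5) - 1*(-4))*178 = (2*(0 - 1*(-4))*(-48 + (0 - 1*(-4))))*178 = (2*(0 + 4)*(-48 + (0 + 4)))*178 = (2*4*(-48 + 4))*178 = (2*4*(-44))*178 = -352*178 = -62656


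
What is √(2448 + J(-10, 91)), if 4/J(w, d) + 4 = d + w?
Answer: 10*√145145/77 ≈ 49.478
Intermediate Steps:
J(w, d) = 4/(-4 + d + w) (J(w, d) = 4/(-4 + (d + w)) = 4/(-4 + d + w))
√(2448 + J(-10, 91)) = √(2448 + 4/(-4 + 91 - 10)) = √(2448 + 4/77) = √(188500/77) = 10*√145145/77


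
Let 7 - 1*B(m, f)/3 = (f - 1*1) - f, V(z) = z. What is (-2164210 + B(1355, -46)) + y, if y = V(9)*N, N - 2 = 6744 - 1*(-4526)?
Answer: -2062738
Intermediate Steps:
N = 11272 (N = 2 + (6744 - 1*(-4526)) = 2 + (6744 + 4526) = 2 + 11270 = 11272)
B(m, f) = 24 (B(m, f) = 21 - 3*((f - 1*1) - f) = 21 - 3*((f - 1) - f) = 21 - 3*((-1 + f) - f) = 21 - 3*(-1) = 21 + 3 = 24)
y = 101448 (y = 9*11272 = 101448)
(-2164210 + B(1355, -46)) + y = (-2164210 + 24) + 101448 = -2164186 + 101448 = -2062738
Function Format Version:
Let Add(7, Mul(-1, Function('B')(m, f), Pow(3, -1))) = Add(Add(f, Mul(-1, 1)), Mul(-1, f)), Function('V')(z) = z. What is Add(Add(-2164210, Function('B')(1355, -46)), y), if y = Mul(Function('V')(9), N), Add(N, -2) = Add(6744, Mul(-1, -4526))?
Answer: -2062738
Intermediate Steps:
N = 11272 (N = Add(2, Add(6744, Mul(-1, -4526))) = Add(2, Add(6744, 4526)) = Add(2, 11270) = 11272)
Function('B')(m, f) = 24 (Function('B')(m, f) = Add(21, Mul(-3, Add(Add(f, Mul(-1, 1)), Mul(-1, f)))) = Add(21, Mul(-3, Add(Add(f, -1), Mul(-1, f)))) = Add(21, Mul(-3, Add(Add(-1, f), Mul(-1, f)))) = Add(21, Mul(-3, -1)) = Add(21, 3) = 24)
y = 101448 (y = Mul(9, 11272) = 101448)
Add(Add(-2164210, Function('B')(1355, -46)), y) = Add(Add(-2164210, 24), 101448) = Add(-2164186, 101448) = -2062738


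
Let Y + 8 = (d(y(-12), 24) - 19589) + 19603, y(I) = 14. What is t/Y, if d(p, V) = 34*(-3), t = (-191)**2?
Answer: -36481/96 ≈ -380.01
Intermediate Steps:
t = 36481
d(p, V) = -102
Y = -96 (Y = -8 + ((-102 - 19589) + 19603) = -8 + (-19691 + 19603) = -8 - 88 = -96)
t/Y = 36481/(-96) = 36481*(-1/96) = -36481/96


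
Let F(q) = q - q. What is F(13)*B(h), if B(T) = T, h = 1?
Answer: 0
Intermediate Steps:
F(q) = 0
F(13)*B(h) = 0*1 = 0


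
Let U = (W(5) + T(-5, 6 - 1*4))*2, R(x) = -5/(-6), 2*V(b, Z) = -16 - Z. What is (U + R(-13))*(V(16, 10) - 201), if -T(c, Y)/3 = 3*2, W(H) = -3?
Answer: 26429/3 ≈ 8809.7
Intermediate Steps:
V(b, Z) = -8 - Z/2 (V(b, Z) = (-16 - Z)/2 = -8 - Z/2)
R(x) = ⅚ (R(x) = -5*(-⅙) = ⅚)
T(c, Y) = -18 (T(c, Y) = -9*2 = -3*6 = -18)
U = -42 (U = (-3 - 18)*2 = -21*2 = -42)
(U + R(-13))*(V(16, 10) - 201) = (-42 + ⅚)*((-8 - ½*10) - 201) = -247*((-8 - 5) - 201)/6 = -247*(-13 - 201)/6 = -247/6*(-214) = 26429/3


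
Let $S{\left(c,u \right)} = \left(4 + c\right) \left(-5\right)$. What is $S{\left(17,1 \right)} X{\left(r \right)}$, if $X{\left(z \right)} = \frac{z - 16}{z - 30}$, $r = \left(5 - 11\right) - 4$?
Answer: $- \frac{273}{4} \approx -68.25$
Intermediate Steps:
$r = -10$ ($r = -6 - 4 = -10$)
$X{\left(z \right)} = \frac{-16 + z}{-30 + z}$
$S{\left(c,u \right)} = -20 - 5 c$
$S{\left(17,1 \right)} X{\left(r \right)} = \left(-20 - 85\right) \frac{-16 - 10}{-30 - 10} = \left(-20 - 85\right) \frac{1}{-40} \left(-26\right) = - 105 \left(\left(- \frac{1}{40}\right) \left(-26\right)\right) = \left(-105\right) \frac{13}{20} = - \frac{273}{4}$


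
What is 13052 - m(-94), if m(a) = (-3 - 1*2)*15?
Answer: 13127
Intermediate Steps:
m(a) = -75 (m(a) = (-3 - 2)*15 = -5*15 = -75)
13052 - m(-94) = 13052 - 1*(-75) = 13052 + 75 = 13127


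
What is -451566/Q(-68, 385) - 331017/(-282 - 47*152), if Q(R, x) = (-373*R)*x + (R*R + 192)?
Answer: 134611174839/3022987219 ≈ 44.529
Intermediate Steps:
Q(R, x) = 192 + R² - 373*R*x (Q(R, x) = -373*R*x + (R² + 192) = -373*R*x + (192 + R²) = 192 + R² - 373*R*x)
-451566/Q(-68, 385) - 331017/(-282 - 47*152) = -451566/(192 + (-68)² - 373*(-68)*385) - 331017/(-282 - 47*152) = -451566/(192 + 4624 + 9765140) - 331017/(-282 - 7144) = -451566/9769956 - 331017/(-7426) = -451566*1/9769956 - 331017*(-1/7426) = -75261/1628326 + 331017/7426 = 134611174839/3022987219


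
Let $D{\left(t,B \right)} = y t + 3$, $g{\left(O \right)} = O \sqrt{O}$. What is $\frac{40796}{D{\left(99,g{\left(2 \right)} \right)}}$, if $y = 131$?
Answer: $\frac{217}{69} \approx 3.1449$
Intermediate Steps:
$g{\left(O \right)} = O^{\frac{3}{2}}$
$D{\left(t,B \right)} = 3 + 131 t$ ($D{\left(t,B \right)} = 131 t + 3 = 3 + 131 t$)
$\frac{40796}{D{\left(99,g{\left(2 \right)} \right)}} = \frac{40796}{3 + 131 \cdot 99} = \frac{40796}{3 + 12969} = \frac{40796}{12972} = 40796 \cdot \frac{1}{12972} = \frac{217}{69}$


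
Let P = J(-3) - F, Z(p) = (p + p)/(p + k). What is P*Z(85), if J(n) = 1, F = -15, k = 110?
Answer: 544/39 ≈ 13.949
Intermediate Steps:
Z(p) = 2*p/(110 + p) (Z(p) = (p + p)/(p + 110) = (2*p)/(110 + p) = 2*p/(110 + p))
P = 16 (P = 1 - 1*(-15) = 1 + 15 = 16)
P*Z(85) = 16*(2*85/(110 + 85)) = 16*(2*85/195) = 16*(2*85*(1/195)) = 16*(34/39) = 544/39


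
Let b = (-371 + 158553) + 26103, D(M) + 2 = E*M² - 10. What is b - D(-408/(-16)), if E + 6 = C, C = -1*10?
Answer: 194701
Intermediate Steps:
C = -10
E = -16 (E = -6 - 10 = -16)
D(M) = -12 - 16*M² (D(M) = -2 + (-16*M² - 10) = -2 + (-10 - 16*M²) = -12 - 16*M²)
b = 184285 (b = 158182 + 26103 = 184285)
b - D(-408/(-16)) = 184285 - (-12 - 16*(-408/(-16))²) = 184285 - (-12 - 16*(-408*(-1/16))²) = 184285 - (-12 - 16*(51/2)²) = 184285 - (-12 - 16*2601/4) = 184285 - (-12 - 10404) = 184285 - 1*(-10416) = 184285 + 10416 = 194701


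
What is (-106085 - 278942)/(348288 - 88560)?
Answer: -385027/259728 ≈ -1.4824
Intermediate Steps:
(-106085 - 278942)/(348288 - 88560) = -385027/259728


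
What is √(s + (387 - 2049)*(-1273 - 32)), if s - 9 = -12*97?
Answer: √2167755 ≈ 1472.3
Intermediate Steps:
s = -1155 (s = 9 - 12*97 = 9 - 1164 = -1155)
√(s + (387 - 2049)*(-1273 - 32)) = √(-1155 + (387 - 2049)*(-1273 - 32)) = √(-1155 - 1662*(-1305)) = √(-1155 + 2168910) = √2167755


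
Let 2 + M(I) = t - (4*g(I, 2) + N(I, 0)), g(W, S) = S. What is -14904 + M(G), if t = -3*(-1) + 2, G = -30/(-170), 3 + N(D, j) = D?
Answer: -253405/17 ≈ -14906.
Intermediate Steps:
N(D, j) = -3 + D
G = 3/17 (G = -30*(-1/170) = 3/17 ≈ 0.17647)
t = 5 (t = 3 + 2 = 5)
M(I) = -2 - I (M(I) = -2 + (5 - (4*2 + (-3 + I))) = -2 + (5 - (8 + (-3 + I))) = -2 + (5 - (5 + I)) = -2 + (5 + (-5 - I)) = -2 - I)
-14904 + M(G) = -14904 + (-2 - 1*3/17) = -14904 + (-2 - 3/17) = -14904 - 37/17 = -253405/17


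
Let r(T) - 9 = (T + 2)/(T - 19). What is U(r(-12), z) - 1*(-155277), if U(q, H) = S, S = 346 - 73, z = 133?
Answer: 155550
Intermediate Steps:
r(T) = 9 + (2 + T)/(-19 + T) (r(T) = 9 + (T + 2)/(T - 19) = 9 + (2 + T)/(-19 + T))
S = 273
U(q, H) = 273
U(r(-12), z) - 1*(-155277) = 273 - 1*(-155277) = 273 + 155277 = 155550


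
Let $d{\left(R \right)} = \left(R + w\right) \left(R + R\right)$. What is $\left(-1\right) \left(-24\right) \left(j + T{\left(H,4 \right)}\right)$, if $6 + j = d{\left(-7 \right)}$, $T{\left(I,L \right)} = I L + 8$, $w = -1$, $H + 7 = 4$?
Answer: $2448$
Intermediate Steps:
$H = -3$ ($H = -7 + 4 = -3$)
$d{\left(R \right)} = 2 R \left(-1 + R\right)$ ($d{\left(R \right)} = \left(R - 1\right) \left(R + R\right) = \left(-1 + R\right) 2 R = 2 R \left(-1 + R\right)$)
$T{\left(I,L \right)} = 8 + I L$
$j = 106$ ($j = -6 + 2 \left(-7\right) \left(-1 - 7\right) = -6 + 2 \left(-7\right) \left(-8\right) = -6 + 112 = 106$)
$\left(-1\right) \left(-24\right) \left(j + T{\left(H,4 \right)}\right) = \left(-1\right) \left(-24\right) \left(106 + \left(8 - 12\right)\right) = 24 \left(106 + \left(8 - 12\right)\right) = 24 \left(106 - 4\right) = 24 \cdot 102 = 2448$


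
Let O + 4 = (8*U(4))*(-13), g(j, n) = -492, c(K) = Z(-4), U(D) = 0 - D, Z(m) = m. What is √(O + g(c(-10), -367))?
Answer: 4*I*√5 ≈ 8.9443*I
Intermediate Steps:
U(D) = -D
c(K) = -4
O = 412 (O = -4 + (8*(-1*4))*(-13) = -4 + (8*(-4))*(-13) = -4 - 32*(-13) = -4 + 416 = 412)
√(O + g(c(-10), -367)) = √(412 - 492) = √(-80) = 4*I*√5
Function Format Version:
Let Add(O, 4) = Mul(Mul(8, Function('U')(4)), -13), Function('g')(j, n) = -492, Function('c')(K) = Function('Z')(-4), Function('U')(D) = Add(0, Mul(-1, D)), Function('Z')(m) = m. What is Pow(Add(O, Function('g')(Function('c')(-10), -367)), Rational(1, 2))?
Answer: Mul(4, I, Pow(5, Rational(1, 2))) ≈ Mul(8.9443, I)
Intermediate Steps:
Function('U')(D) = Mul(-1, D)
Function('c')(K) = -4
O = 412 (O = Add(-4, Mul(Mul(8, Mul(-1, 4)), -13)) = Add(-4, Mul(Mul(8, -4), -13)) = Add(-4, Mul(-32, -13)) = Add(-4, 416) = 412)
Pow(Add(O, Function('g')(Function('c')(-10), -367)), Rational(1, 2)) = Pow(Add(412, -492), Rational(1, 2)) = Pow(-80, Rational(1, 2)) = Mul(4, I, Pow(5, Rational(1, 2)))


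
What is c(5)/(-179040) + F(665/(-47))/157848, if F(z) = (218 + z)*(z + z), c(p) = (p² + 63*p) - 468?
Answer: -11650138237/325149911340 ≈ -0.035830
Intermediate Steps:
c(p) = -468 + p² + 63*p
F(z) = 2*z*(218 + z) (F(z) = (218 + z)*(2*z) = 2*z*(218 + z))
c(5)/(-179040) + F(665/(-47))/157848 = (-468 + 5² + 63*5)/(-179040) + (2*(665/(-47))*(218 + 665/(-47)))/157848 = (-468 + 25 + 315)*(-1/179040) + (2*(665*(-1/47))*(218 + 665*(-1/47)))*(1/157848) = -128*(-1/179040) + (2*(-665/47)*(218 - 665/47))*(1/157848) = 4/5595 + (2*(-665/47)*(9581/47))*(1/157848) = 4/5595 - 12742730/2209*1/157848 = 4/5595 - 6371365/174343116 = -11650138237/325149911340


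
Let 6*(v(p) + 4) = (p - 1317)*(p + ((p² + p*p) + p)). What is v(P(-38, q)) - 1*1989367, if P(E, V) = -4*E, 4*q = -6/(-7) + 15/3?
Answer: -11020451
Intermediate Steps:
q = 41/28 (q = (-6/(-7) + 15/3)/4 = (-6*(-⅐) + 15*(⅓))/4 = (6/7 + 5)/4 = (¼)*(41/7) = 41/28 ≈ 1.4643)
v(p) = -4 + (-1317 + p)*(2*p + 2*p²)/6 (v(p) = -4 + ((p - 1317)*(p + ((p² + p*p) + p)))/6 = -4 + ((-1317 + p)*(p + ((p² + p²) + p)))/6 = -4 + ((-1317 + p)*(p + (2*p² + p)))/6 = -4 + ((-1317 + p)*(p + (p + 2*p²)))/6 = -4 + ((-1317 + p)*(2*p + 2*p²))/6 = -4 + (-1317 + p)*(2*p + 2*p²)/6)
v(P(-38, q)) - 1*1989367 = (-4 - (-1756)*(-38) - 1316*(-4*(-38))²/3 + (-4*(-38))³/3) - 1*1989367 = (-4 - 439*152 - 1316/3*152² + (⅓)*152³) - 1989367 = (-4 - 66728 - 1316/3*23104 + (⅓)*3511808) - 1989367 = (-4 - 66728 - 30404864/3 + 3511808/3) - 1989367 = -9031084 - 1989367 = -11020451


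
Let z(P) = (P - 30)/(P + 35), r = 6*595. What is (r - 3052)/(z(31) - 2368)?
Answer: -34188/156287 ≈ -0.21875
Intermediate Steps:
r = 3570
z(P) = (-30 + P)/(35 + P)
(r - 3052)/(z(31) - 2368) = (3570 - 3052)/((-30 + 31)/(35 + 31) - 2368) = 518/(1/66 - 2368) = 518/(-156287/66) = 518*(-66/156287) = -34188/156287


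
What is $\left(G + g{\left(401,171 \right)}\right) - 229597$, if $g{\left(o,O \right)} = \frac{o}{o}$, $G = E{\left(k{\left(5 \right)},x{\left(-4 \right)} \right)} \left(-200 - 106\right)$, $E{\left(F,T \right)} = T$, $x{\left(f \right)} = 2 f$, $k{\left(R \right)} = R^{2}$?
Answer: $-227148$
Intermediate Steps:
$G = 2448$ ($G = 2 \left(-4\right) \left(-200 - 106\right) = \left(-8\right) \left(-306\right) = 2448$)
$g{\left(o,O \right)} = 1$
$\left(G + g{\left(401,171 \right)}\right) - 229597 = \left(2448 + 1\right) - 229597 = 2449 - 229597 = -227148$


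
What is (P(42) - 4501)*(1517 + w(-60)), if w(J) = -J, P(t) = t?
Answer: -7031843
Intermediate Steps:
(P(42) - 4501)*(1517 + w(-60)) = (42 - 4501)*(1517 - 1*(-60)) = -4459*(1517 + 60) = -4459*1577 = -7031843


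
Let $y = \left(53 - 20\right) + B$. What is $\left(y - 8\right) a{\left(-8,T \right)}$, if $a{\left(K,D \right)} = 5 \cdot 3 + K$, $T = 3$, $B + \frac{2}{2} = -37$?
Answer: $-91$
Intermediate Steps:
$B = -38$ ($B = -1 - 37 = -38$)
$y = -5$ ($y = \left(53 - 20\right) - 38 = 33 - 38 = -5$)
$a{\left(K,D \right)} = 15 + K$
$\left(y - 8\right) a{\left(-8,T \right)} = \left(-5 - 8\right) \left(15 - 8\right) = \left(-13\right) 7 = -91$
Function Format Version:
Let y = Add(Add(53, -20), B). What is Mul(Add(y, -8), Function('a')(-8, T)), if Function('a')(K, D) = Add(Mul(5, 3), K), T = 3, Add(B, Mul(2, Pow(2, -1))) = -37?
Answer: -91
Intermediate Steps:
B = -38 (B = Add(-1, -37) = -38)
y = -5 (y = Add(Add(53, -20), -38) = Add(33, -38) = -5)
Function('a')(K, D) = Add(15, K)
Mul(Add(y, -8), Function('a')(-8, T)) = Mul(Add(-5, -8), Add(15, -8)) = Mul(-13, 7) = -91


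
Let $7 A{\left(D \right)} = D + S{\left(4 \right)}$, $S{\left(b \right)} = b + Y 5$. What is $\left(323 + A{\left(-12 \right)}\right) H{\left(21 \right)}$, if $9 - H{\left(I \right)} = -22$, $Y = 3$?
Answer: $10044$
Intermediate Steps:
$H{\left(I \right)} = 31$ ($H{\left(I \right)} = 9 - -22 = 9 + 22 = 31$)
$S{\left(b \right)} = 15 + b$ ($S{\left(b \right)} = b + 3 \cdot 5 = b + 15 = 15 + b$)
$A{\left(D \right)} = \frac{19}{7} + \frac{D}{7}$ ($A{\left(D \right)} = \frac{D + \left(15 + 4\right)}{7} = \frac{D + 19}{7} = \frac{19 + D}{7} = \frac{19}{7} + \frac{D}{7}$)
$\left(323 + A{\left(-12 \right)}\right) H{\left(21 \right)} = \left(323 + \left(\frac{19}{7} + \frac{1}{7} \left(-12\right)\right)\right) 31 = \left(323 + \left(\frac{19}{7} - \frac{12}{7}\right)\right) 31 = \left(323 + 1\right) 31 = 324 \cdot 31 = 10044$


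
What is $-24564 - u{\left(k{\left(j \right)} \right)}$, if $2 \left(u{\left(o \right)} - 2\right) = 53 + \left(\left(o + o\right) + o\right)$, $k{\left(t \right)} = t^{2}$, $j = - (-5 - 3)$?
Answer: $- \frac{49377}{2} \approx -24689.0$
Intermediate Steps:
$j = 8$ ($j = \left(-1\right) \left(-8\right) = 8$)
$u{\left(o \right)} = \frac{57}{2} + \frac{3 o}{2}$ ($u{\left(o \right)} = 2 + \frac{53 + \left(\left(o + o\right) + o\right)}{2} = 2 + \frac{53 + \left(2 o + o\right)}{2} = 2 + \frac{53 + 3 o}{2} = 2 + \left(\frac{53}{2} + \frac{3 o}{2}\right) = \frac{57}{2} + \frac{3 o}{2}$)
$-24564 - u{\left(k{\left(j \right)} \right)} = -24564 - \left(\frac{57}{2} + \frac{3 \cdot 8^{2}}{2}\right) = -24564 - \left(\frac{57}{2} + \frac{3}{2} \cdot 64\right) = -24564 - \left(\frac{57}{2} + 96\right) = -24564 - \frac{249}{2} = - \frac{49377}{2}$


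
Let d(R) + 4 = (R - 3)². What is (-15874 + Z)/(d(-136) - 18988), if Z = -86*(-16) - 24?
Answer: -14522/329 ≈ -44.140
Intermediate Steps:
d(R) = -4 + (-3 + R)² (d(R) = -4 + (R - 3)² = -4 + (-3 + R)²)
Z = 1352 (Z = 1376 - 24 = 1352)
(-15874 + Z)/(d(-136) - 18988) = (-15874 + 1352)/((-4 + (-3 - 136)²) - 18988) = -14522/((-4 + (-139)²) - 18988) = -14522/((-4 + 19321) - 18988) = -14522/(19317 - 18988) = -14522/329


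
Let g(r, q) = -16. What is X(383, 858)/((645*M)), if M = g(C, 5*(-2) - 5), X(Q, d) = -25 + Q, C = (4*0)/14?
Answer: -179/5160 ≈ -0.034690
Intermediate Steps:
C = 0 (C = 0*(1/14) = 0)
M = -16
X(383, 858)/((645*M)) = (-25 + 383)/((645*(-16))) = 358/(-10320) = 358*(-1/10320) = -179/5160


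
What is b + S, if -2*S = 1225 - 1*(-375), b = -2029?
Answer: -2829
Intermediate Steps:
S = -800 (S = -(1225 - 1*(-375))/2 = -(1225 + 375)/2 = -1/2*1600 = -800)
b + S = -2029 - 800 = -2829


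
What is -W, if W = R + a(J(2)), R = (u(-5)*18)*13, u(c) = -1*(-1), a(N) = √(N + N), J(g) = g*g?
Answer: -234 - 2*√2 ≈ -236.83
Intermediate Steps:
J(g) = g²
a(N) = √2*√N (a(N) = √(2*N) = √2*√N)
u(c) = 1
R = 234 (R = (1*18)*13 = 18*13 = 234)
W = 234 + 2*√2 (W = 234 + √2*√(2²) = 234 + √2*√4 = 234 + √2*2 = 234 + 2*√2 ≈ 236.83)
-W = -(234 + 2*√2) = -234 - 2*√2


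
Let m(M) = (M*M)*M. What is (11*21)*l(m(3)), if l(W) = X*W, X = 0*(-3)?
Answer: 0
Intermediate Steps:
X = 0
m(M) = M³ (m(M) = M²*M = M³)
l(W) = 0 (l(W) = 0*W = 0)
(11*21)*l(m(3)) = (11*21)*0 = 231*0 = 0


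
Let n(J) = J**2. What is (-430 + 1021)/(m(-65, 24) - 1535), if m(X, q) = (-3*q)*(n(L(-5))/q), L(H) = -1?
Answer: -591/1538 ≈ -0.38427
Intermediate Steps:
m(X, q) = -3 (m(X, q) = (-3*q)*((-1)**2/q) = (-3*q)*(1/q) = (-3*q)/q = -3)
(-430 + 1021)/(m(-65, 24) - 1535) = (-430 + 1021)/(-3 - 1535) = 591/(-1538) = 591*(-1/1538) = -591/1538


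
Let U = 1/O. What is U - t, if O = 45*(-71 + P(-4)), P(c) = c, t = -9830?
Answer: 33176249/3375 ≈ 9830.0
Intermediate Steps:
O = -3375 (O = 45*(-71 - 4) = 45*(-75) = -3375)
U = -1/3375 (U = 1/(-3375) = -1/3375 ≈ -0.00029630)
U - t = -1/3375 - 1*(-9830) = -1/3375 + 9830 = 33176249/3375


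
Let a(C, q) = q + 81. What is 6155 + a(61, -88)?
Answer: 6148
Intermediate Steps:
a(C, q) = 81 + q
6155 + a(61, -88) = 6155 + (81 - 88) = 6155 - 7 = 6148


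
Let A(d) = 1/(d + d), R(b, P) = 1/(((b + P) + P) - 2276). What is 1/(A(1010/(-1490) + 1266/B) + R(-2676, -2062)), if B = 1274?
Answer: 136049240/215342607 ≈ 0.63178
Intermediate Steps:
R(b, P) = 1/(-2276 + b + 2*P) (R(b, P) = 1/(((P + b) + P) - 2276) = 1/((b + 2*P) - 2276) = 1/(-2276 + b + 2*P))
A(d) = 1/(2*d)
1/(A(1010/(-1490) + 1266/B) + R(-2676, -2062)) = 1/(1/(2*(1010/(-1490) + 1266/1274)) + 1/(-2276 - 2676 + 2*(-2062))) = 1/(1/(2*(1010*(-1/1490) + 1266*(1/1274))) + 1/(-2276 - 2676 - 4124)) = 1/(1/(2*(-101/149 + 633/637)) + 1/(-9076)) = 1/(1/(2*(29980/94913)) - 1/9076) = 1/((½)*(94913/29980) - 1/9076) = 1/(94913/59960 - 1/9076) = 1/(215342607/136049240) = 136049240/215342607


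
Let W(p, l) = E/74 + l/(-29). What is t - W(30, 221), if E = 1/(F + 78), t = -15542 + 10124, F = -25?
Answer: -615365751/113738 ≈ -5410.4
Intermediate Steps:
t = -5418
E = 1/53 (E = 1/(-25 + 78) = 1/53 ≈ 0.018868)
W(p, l) = 1/3922 - l/29 (W(p, l) = (1/53)/74 + l/(-29) = (1/53)*(1/74) + l*(-1/29) = 1/3922 - l/29)
t - W(30, 221) = -5418 - (1/3922 - 1/29*221) = -5418 - (1/3922 - 221/29) = -5418 - 1*(-866733/113738) = -5418 + 866733/113738 = -615365751/113738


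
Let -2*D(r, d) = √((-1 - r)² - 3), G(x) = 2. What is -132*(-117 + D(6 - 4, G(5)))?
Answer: 15444 + 66*√6 ≈ 15606.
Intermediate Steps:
D(r, d) = -√(-3 + (-1 - r)²)/2 (D(r, d) = -√((-1 - r)² - 3)/2 = -√(-3 + (-1 - r)²)/2)
-132*(-117 + D(6 - 4, G(5))) = -132*(-117 - √(-3 + (1 + (6 - 4))²)/2) = -132*(-117 - √(-3 + (1 + 2)²)/2) = -132*(-117 - √(-3 + 3²)/2) = -132*(-117 - √(-3 + 9)/2) = -132*(-117 - √6/2) = 15444 + 66*√6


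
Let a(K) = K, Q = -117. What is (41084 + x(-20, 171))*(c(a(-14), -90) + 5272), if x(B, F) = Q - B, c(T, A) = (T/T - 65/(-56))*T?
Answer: 859374429/4 ≈ 2.1484e+8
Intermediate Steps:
c(T, A) = 121*T/56 (c(T, A) = (1 - 65*(-1/56))*T = (1 + 65/56)*T = 121*T/56)
x(B, F) = -117 - B
(41084 + x(-20, 171))*(c(a(-14), -90) + 5272) = (41084 + (-117 - 1*(-20)))*((121/56)*(-14) + 5272) = (41084 + (-117 + 20))*(-121/4 + 5272) = (41084 - 97)*(20967/4) = 40987*(20967/4) = 859374429/4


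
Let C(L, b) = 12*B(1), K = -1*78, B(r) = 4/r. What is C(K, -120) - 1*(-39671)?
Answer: 39719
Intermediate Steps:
K = -78
C(L, b) = 48 (C(L, b) = 12*(4/1) = 12*(4*1) = 12*4 = 48)
C(K, -120) - 1*(-39671) = 48 - 1*(-39671) = 48 + 39671 = 39719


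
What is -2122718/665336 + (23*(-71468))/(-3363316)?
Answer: -755714506023/279716901772 ≈ -2.7017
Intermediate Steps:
-2122718/665336 + (23*(-71468))/(-3363316) = -2122718*1/665336 - 1643764*(-1/3363316) = -1061359/332668 + 410941/840829 = -755714506023/279716901772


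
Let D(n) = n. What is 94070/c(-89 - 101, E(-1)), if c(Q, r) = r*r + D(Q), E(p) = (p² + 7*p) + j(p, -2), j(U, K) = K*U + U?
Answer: -18814/33 ≈ -570.12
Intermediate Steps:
j(U, K) = U + K*U
E(p) = p² + 6*p (E(p) = (p² + 7*p) + p*(1 - 2) = (p² + 7*p) + p*(-1) = (p² + 7*p) - p = p² + 6*p)
c(Q, r) = Q + r² (c(Q, r) = r*r + Q = r² + Q = Q + r²)
94070/c(-89 - 101, E(-1)) = 94070/((-89 - 101) + (-(6 - 1))²) = 94070/(-190 + (-1*5)²) = 94070/(-190 + (-5)²) = 94070/(-190 + 25) = 94070/(-165) = 94070*(-1/165) = -18814/33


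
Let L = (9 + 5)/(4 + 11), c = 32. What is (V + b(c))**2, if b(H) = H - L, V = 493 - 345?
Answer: 7214596/225 ≈ 32065.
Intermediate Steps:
L = 14/15 ≈ 0.93333
V = 148
b(H) = -14/15 + H (b(H) = H - 1*14/15 = H - 14/15 = -14/15 + H)
(V + b(c))**2 = (148 + (-14/15 + 32))**2 = (148 + 466/15)**2 = (2686/15)**2 = 7214596/225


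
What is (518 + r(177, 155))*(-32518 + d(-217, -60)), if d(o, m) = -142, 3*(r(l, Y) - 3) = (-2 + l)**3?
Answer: -175088235080/3 ≈ -5.8363e+10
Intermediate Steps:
r(l, Y) = 3 + (-2 + l)**3/3
(518 + r(177, 155))*(-32518 + d(-217, -60)) = (518 + (3 + (-2 + 177)**3/3))*(-32518 - 142) = (518 + (3 + (1/3)*175**3))*(-32660) = (518 + (3 + (1/3)*5359375))*(-32660) = (518 + (3 + 5359375/3))*(-32660) = (518 + 5359384/3)*(-32660) = (5360938/3)*(-32660) = -175088235080/3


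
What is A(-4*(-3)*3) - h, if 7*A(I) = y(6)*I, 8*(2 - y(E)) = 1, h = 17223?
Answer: -240987/14 ≈ -17213.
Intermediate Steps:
y(E) = 15/8 (y(E) = 2 - ⅛*1 = 2 - ⅛ = 15/8)
A(I) = 15*I/56 (A(I) = (15*I/8)/7 = 15*I/56)
A(-4*(-3)*3) - h = 15*(-4*(-3)*3)/56 - 1*17223 = 15*(12*3)/56 - 17223 = (15/56)*36 - 17223 = 135/14 - 17223 = -240987/14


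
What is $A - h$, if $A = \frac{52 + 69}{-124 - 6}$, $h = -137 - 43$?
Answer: $\frac{23279}{130} \approx 179.07$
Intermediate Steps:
$h = -180$
$A = - \frac{121}{130}$ ($A = \frac{121}{-130} = 121 \left(- \frac{1}{130}\right) = - \frac{121}{130} \approx -0.93077$)
$A - h = - \frac{121}{130} - -180 = - \frac{121}{130} + 180 = \frac{23279}{130}$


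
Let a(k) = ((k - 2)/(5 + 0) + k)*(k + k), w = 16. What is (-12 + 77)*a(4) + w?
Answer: 2304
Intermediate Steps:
a(k) = 2*k*(-⅖ + 6*k/5) (a(k) = ((-2 + k)/5 + k)*(2*k) = ((-2 + k)*(⅕) + k)*(2*k) = ((-⅖ + k/5) + k)*(2*k) = (-⅖ + 6*k/5)*(2*k) = 2*k*(-⅖ + 6*k/5))
(-12 + 77)*a(4) + w = (-12 + 77)*((⅘)*4*(-1 + 3*4)) + 16 = 65*((⅘)*4*(-1 + 12)) + 16 = 65*((⅘)*4*11) + 16 = 65*(176/5) + 16 = 2288 + 16 = 2304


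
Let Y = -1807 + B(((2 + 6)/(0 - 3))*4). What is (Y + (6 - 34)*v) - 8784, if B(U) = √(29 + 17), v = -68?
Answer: -8687 + √46 ≈ -8680.2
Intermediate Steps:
B(U) = √46
Y = -1807 + √46 ≈ -1800.2
(Y + (6 - 34)*v) - 8784 = ((-1807 + √46) + (6 - 34)*(-68)) - 8784 = ((-1807 + √46) - 28*(-68)) - 8784 = ((-1807 + √46) + 1904) - 8784 = (97 + √46) - 8784 = -8687 + √46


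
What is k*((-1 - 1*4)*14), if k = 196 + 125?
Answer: -22470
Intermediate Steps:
k = 321
k*((-1 - 1*4)*14) = 321*((-1 - 1*4)*14) = 321*((-1 - 4)*14) = 321*(-5*14) = 321*(-70) = -22470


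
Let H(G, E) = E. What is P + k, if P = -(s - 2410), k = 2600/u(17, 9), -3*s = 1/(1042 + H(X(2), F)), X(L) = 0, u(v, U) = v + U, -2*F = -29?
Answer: 15910892/6339 ≈ 2510.0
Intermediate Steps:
F = 29/2 (F = -1/2*(-29) = 29/2 ≈ 14.500)
u(v, U) = U + v
s = -2/6339 (s = -1/(3*(1042 + 29/2)) = -1/(3*2113/2) = -1/3*2/2113 = -2/6339 ≈ -0.00031551)
k = 100 (k = 2600/(9 + 17) = 2600/26 = 2600*(1/26) = 100)
P = 15276992/6339 (P = -(-2/6339 - 2410) = -1*(-15276992/6339) = 15276992/6339 ≈ 2410.0)
P + k = 15276992/6339 + 100 = 15910892/6339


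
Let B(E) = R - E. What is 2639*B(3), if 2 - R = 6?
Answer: -18473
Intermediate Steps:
R = -4 (R = 2 - 1*6 = 2 - 6 = -4)
B(E) = -4 - E
2639*B(3) = 2639*(-4 - 1*3) = 2639*(-4 - 3) = 2639*(-7) = -18473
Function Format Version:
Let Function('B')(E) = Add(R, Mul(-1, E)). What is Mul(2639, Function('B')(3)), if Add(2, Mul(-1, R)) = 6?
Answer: -18473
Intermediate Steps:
R = -4 (R = Add(2, Mul(-1, 6)) = Add(2, -6) = -4)
Function('B')(E) = Add(-4, Mul(-1, E))
Mul(2639, Function('B')(3)) = Mul(2639, Add(-4, Mul(-1, 3))) = Mul(2639, Add(-4, -3)) = Mul(2639, -7) = -18473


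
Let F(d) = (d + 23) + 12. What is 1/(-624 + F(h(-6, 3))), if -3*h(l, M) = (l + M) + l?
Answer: -1/586 ≈ -0.0017065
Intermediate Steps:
h(l, M) = -2*l/3 - M/3 (h(l, M) = -((l + M) + l)/3 = -((M + l) + l)/3 = -(M + 2*l)/3 = -2*l/3 - M/3)
F(d) = 35 + d (F(d) = (23 + d) + 12 = 35 + d)
1/(-624 + F(h(-6, 3))) = 1/(-624 + (35 + (-2/3*(-6) - 1/3*3))) = 1/(-624 + (35 + (4 - 1))) = 1/(-624 + (35 + 3)) = 1/(-624 + 38) = 1/(-586) = -1/586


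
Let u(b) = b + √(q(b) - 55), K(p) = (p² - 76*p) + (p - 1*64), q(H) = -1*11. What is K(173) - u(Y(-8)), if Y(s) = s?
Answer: 16898 - I*√66 ≈ 16898.0 - 8.124*I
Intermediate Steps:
q(H) = -11
K(p) = -64 + p² - 75*p (K(p) = (p² - 76*p) + (p - 64) = (p² - 76*p) + (-64 + p) = -64 + p² - 75*p)
u(b) = b + I*√66 (u(b) = b + √(-11 - 55) = b + √(-66) = b + I*√66)
K(173) - u(Y(-8)) = (-64 + 173² - 75*173) - (-8 + I*√66) = (-64 + 29929 - 12975) + (8 - I*√66) = 16890 + (8 - I*√66) = 16898 - I*√66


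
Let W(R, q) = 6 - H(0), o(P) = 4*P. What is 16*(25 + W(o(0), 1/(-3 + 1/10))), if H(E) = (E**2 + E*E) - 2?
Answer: 528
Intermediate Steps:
H(E) = -2 + 2*E**2 (H(E) = (E**2 + E**2) - 2 = 2*E**2 - 2 = -2 + 2*E**2)
W(R, q) = 8 (W(R, q) = 6 - (-2 + 2*0**2) = 6 - (-2 + 2*0) = 6 - (-2 + 0) = 6 - 1*(-2) = 6 + 2 = 8)
16*(25 + W(o(0), 1/(-3 + 1/10))) = 16*(25 + 8) = 16*33 = 528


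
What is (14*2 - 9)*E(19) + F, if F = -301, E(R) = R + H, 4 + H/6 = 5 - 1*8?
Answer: -738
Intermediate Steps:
H = -42 (H = -24 + 6*(5 - 1*8) = -24 + 6*(5 - 8) = -24 + 6*(-3) = -24 - 18 = -42)
E(R) = -42 + R (E(R) = R - 42 = -42 + R)
(14*2 - 9)*E(19) + F = (14*2 - 9)*(-42 + 19) - 301 = (28 - 9)*(-23) - 301 = 19*(-23) - 301 = -437 - 301 = -738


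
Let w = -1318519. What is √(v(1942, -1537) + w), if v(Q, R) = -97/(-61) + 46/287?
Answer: 76*I*√69965202391/17507 ≈ 1148.3*I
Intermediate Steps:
v(Q, R) = 30645/17507 (v(Q, R) = -97*(-1/61) + 46*(1/287) = 97/61 + 46/287 = 30645/17507)
√(v(1942, -1537) + w) = √(30645/17507 - 1318519) = √(-23083281488/17507) = 76*I*√69965202391/17507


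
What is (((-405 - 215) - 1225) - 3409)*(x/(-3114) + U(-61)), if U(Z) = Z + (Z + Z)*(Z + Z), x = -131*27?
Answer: -13474279677/173 ≈ -7.7886e+7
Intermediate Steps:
x = -3537
U(Z) = Z + 4*Z² (U(Z) = Z + (2*Z)*(2*Z) = Z + 4*Z²)
(((-405 - 215) - 1225) - 3409)*(x/(-3114) + U(-61)) = (((-405 - 215) - 1225) - 3409)*(-3537/(-3114) - 61*(1 + 4*(-61))) = ((-620 - 1225) - 3409)*(-3537*(-1/3114) - 61*(1 - 244)) = (-1845 - 3409)*(393/346 - 61*(-243)) = -5254*(393/346 + 14823) = -5254*5129151/346 = -13474279677/173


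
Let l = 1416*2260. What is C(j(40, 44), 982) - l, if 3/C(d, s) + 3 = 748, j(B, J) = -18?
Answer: -2384119197/745 ≈ -3.2002e+6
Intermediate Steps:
C(d, s) = 3/745 (C(d, s) = 3/(-3 + 748) = 3/745)
l = 3200160
C(j(40, 44), 982) - l = 3/745 - 1*3200160 = 3/745 - 3200160 = -2384119197/745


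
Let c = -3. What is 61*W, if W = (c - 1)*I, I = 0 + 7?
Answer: -1708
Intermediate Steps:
I = 7
W = -28 (W = (-3 - 1)*7 = -4*7 = -28)
61*W = 61*(-28) = -1708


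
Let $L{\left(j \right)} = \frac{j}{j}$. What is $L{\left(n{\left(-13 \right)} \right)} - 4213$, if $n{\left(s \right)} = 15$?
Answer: $-4212$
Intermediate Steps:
$L{\left(j \right)} = 1$
$L{\left(n{\left(-13 \right)} \right)} - 4213 = 1 - 4213 = -4212$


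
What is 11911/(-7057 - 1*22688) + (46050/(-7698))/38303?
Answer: -585567576214/1461751069005 ≈ -0.40059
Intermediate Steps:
11911/(-7057 - 1*22688) + (46050/(-7698))/38303 = 11911/(-7057 - 22688) + (46050*(-1/7698))*(1/38303) = 11911/(-29745) - 7675/1283*1/38303 = 11911*(-1/29745) - 7675/49142749 = -11911/29745 - 7675/49142749 = -585567576214/1461751069005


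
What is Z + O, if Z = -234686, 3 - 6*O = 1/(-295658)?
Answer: -416319873353/1773948 ≈ -2.3469e+5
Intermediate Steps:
O = 886975/1773948 (O = ½ - ⅙/(-295658) = ½ - ⅙*(-1/295658) = ½ + 1/1773948 = 886975/1773948 ≈ 0.50000)
Z + O = -234686 + 886975/1773948 = -416319873353/1773948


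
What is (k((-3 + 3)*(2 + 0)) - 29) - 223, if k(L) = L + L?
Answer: -252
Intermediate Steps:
k(L) = 2*L
(k((-3 + 3)*(2 + 0)) - 29) - 223 = (2*((-3 + 3)*(2 + 0)) - 29) - 223 = (2*(0*2) - 29) - 223 = (2*0 - 29) - 223 = (0 - 29) - 223 = -29 - 223 = -252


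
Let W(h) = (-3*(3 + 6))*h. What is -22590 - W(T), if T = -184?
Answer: -27558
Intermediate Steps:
W(h) = -27*h (W(h) = (-3*9)*h = -27*h)
-22590 - W(T) = -22590 - (-27)*(-184) = -22590 - 1*4968 = -22590 - 4968 = -27558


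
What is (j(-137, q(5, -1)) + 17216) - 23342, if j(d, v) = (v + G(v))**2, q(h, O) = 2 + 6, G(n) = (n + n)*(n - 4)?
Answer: -942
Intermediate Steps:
G(n) = 2*n*(-4 + n) (G(n) = (2*n)*(-4 + n) = 2*n*(-4 + n))
q(h, O) = 8
j(d, v) = (v + 2*v*(-4 + v))**2
(j(-137, q(5, -1)) + 17216) - 23342 = (8**2*(-7 + 2*8)**2 + 17216) - 23342 = (64*(-7 + 16)**2 + 17216) - 23342 = (64*9**2 + 17216) - 23342 = (64*81 + 17216) - 23342 = (5184 + 17216) - 23342 = 22400 - 23342 = -942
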